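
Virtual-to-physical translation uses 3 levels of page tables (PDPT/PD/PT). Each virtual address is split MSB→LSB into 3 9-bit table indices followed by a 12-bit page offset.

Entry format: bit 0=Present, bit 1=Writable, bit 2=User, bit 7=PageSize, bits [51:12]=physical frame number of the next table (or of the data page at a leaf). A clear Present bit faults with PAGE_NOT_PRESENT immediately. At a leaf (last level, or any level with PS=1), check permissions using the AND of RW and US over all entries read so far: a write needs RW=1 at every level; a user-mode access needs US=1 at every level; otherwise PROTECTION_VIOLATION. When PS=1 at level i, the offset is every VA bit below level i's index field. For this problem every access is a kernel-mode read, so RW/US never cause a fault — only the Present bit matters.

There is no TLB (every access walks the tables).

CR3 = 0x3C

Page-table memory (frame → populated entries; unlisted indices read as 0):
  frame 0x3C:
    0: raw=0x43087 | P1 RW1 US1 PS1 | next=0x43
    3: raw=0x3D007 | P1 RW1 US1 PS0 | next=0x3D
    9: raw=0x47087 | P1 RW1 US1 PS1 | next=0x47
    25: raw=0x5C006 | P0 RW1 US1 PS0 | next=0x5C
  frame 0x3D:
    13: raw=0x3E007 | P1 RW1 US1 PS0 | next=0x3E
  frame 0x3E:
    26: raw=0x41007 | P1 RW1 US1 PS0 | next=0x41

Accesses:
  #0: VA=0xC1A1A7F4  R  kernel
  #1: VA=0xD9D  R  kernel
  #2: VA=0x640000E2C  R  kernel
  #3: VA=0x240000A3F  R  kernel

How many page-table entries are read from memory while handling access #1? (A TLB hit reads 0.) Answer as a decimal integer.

Walk each access:
#0 VA=0xC1A1A7F4 (r,kernel):
  lvl0: tbl 0x3C, slot 3 ⇒ 0x3D007 (P1/RW1/US1/PS0)
  lvl1: tbl 0x3D, slot 13 ⇒ 0x3E007 (P1/RW1/US1/PS0)
  lvl2: tbl 0x3E, slot 26 ⇒ 0x41007 (P1/RW1/US1/PS0)
  → PA=0x417F4  (3 entries read)
#1 VA=0xD9D (r,kernel):
  lvl0: tbl 0x3C, slot 0 ⇒ 0x43087 (P1/RW1/US1/PS1)
  → PA=0x43D9D (huge @L0)  (1 entries read)
#2 VA=0x640000E2C (r,kernel):
  lvl0: tbl 0x3C, slot 25 ⇒ 0x5C006 (P0/RW1/US1/PS0)
  ✗ PAGE_NOT_PRESENT  [1 reads]
#3 VA=0x240000A3F (r,kernel):
  lvl0: tbl 0x3C, slot 9 ⇒ 0x47087 (P1/RW1/US1/PS1)
  → PA=0x47A3F (huge @L0)  (1 entries read)

Entries read for #1: 1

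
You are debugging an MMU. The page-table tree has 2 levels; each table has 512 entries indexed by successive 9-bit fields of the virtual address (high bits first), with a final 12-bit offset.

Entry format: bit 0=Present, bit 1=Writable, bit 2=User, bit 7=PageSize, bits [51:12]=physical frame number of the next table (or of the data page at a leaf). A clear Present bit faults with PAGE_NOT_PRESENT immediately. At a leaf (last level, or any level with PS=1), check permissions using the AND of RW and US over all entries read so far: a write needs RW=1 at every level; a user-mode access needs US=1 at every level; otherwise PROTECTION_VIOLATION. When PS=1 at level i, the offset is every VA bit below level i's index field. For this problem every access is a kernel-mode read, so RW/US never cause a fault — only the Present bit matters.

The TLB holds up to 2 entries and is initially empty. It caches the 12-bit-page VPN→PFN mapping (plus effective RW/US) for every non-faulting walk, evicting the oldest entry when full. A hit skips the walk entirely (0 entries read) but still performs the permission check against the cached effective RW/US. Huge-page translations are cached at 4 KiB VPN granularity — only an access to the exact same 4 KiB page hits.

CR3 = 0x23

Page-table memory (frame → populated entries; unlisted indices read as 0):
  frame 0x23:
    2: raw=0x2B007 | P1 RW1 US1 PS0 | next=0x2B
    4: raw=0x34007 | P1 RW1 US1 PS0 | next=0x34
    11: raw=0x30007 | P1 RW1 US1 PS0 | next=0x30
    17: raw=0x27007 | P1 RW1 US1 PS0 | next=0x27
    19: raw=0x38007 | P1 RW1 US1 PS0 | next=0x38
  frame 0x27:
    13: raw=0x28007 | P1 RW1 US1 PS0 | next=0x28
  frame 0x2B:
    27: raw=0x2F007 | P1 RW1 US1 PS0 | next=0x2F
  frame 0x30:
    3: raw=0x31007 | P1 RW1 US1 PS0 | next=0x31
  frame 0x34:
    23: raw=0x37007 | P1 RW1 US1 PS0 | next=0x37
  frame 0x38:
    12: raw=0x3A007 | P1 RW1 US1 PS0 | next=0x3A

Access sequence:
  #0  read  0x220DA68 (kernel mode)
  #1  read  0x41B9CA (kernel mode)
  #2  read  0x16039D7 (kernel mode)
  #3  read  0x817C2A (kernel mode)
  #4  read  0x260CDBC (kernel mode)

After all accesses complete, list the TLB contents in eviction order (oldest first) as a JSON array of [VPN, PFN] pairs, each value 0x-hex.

Walk each access:
#0 VA=0x220DA68 (r,kernel):
  L0: frame=0x23 idx=17 entry=0x27007 [P=1 RW=1 US=1 PS=0]
  L1: frame=0x27 idx=13 entry=0x28007 [P=1 RW=1 US=1 PS=0]
  ✓ 0x28A68  — 2 lookups
#1 VA=0x41B9CA (r,kernel):
  L0: frame=0x23 idx=2 entry=0x2B007 [P=1 RW=1 US=1 PS=0]
  L1: frame=0x2B idx=27 entry=0x2F007 [P=1 RW=1 US=1 PS=0]
  ✓ 0x2F9CA  — 2 lookups
#2 VA=0x16039D7 (r,kernel):
  L0: frame=0x23 idx=11 entry=0x30007 [P=1 RW=1 US=1 PS=0]
  L1: frame=0x30 idx=3 entry=0x31007 [P=1 RW=1 US=1 PS=0]
  ✓ 0x319D7  — 2 lookups
#3 VA=0x817C2A (r,kernel):
  L0: frame=0x23 idx=4 entry=0x34007 [P=1 RW=1 US=1 PS=0]
  L1: frame=0x34 idx=23 entry=0x37007 [P=1 RW=1 US=1 PS=0]
  ✓ 0x37C2A  — 2 lookups
#4 VA=0x260CDBC (r,kernel):
  L0: frame=0x23 idx=19 entry=0x38007 [P=1 RW=1 US=1 PS=0]
  L1: frame=0x38 idx=12 entry=0x3A007 [P=1 RW=1 US=1 PS=0]
  ✓ 0x3ADBC  — 2 lookups

TLB: [["0x817", "0x37"], ["0x260C", "0x3A"]]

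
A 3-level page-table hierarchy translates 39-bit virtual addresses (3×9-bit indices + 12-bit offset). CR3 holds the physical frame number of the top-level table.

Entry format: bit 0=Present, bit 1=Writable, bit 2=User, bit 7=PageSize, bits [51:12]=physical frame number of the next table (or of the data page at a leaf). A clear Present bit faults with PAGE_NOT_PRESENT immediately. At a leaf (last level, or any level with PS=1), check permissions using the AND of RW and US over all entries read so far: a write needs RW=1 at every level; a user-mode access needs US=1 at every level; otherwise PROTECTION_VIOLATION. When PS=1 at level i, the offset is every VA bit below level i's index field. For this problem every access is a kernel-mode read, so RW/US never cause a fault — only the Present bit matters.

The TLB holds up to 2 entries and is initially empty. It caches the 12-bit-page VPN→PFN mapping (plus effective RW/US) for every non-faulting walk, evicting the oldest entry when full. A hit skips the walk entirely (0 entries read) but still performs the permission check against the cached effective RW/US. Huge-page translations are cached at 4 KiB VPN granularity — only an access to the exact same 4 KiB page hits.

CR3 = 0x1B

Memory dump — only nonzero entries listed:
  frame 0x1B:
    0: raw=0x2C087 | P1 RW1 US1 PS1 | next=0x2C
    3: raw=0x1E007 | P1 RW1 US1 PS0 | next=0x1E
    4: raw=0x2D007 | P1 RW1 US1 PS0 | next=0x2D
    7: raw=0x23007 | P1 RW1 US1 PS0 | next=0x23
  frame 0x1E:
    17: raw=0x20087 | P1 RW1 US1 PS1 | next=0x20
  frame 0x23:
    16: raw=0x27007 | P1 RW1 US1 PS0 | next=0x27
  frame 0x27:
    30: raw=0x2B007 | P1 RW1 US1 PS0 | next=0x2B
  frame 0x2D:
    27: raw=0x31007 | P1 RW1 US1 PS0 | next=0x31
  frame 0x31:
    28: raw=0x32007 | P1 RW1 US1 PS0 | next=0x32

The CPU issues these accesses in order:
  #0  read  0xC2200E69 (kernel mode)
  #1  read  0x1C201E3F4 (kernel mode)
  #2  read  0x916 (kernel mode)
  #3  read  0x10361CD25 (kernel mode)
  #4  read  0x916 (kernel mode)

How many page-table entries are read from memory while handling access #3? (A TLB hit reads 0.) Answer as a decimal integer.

Trace:
#0 VA=0xC2200E69 (r,kernel):
  L0 @0x1B[3] → 0x1E007  P=1,RW=1,US=1,PS=0
  L1 @0x1E[17] → 0x20087  P=1,RW=1,US=1,PS=1
  ⇒ phys 0x20E69 (huge @L1)  [2 reads]
#1 VA=0x1C201E3F4 (r,kernel):
  L0 @0x1B[7] → 0x23007  P=1,RW=1,US=1,PS=0
  L1 @0x23[16] → 0x27007  P=1,RW=1,US=1,PS=0
  L2 @0x27[30] → 0x2B007  P=1,RW=1,US=1,PS=0
  ⇒ phys 0x2B3F4  [3 reads]
#2 VA=0x916 (r,kernel):
  L0 @0x1B[0] → 0x2C087  P=1,RW=1,US=1,PS=1
  ⇒ phys 0x2C916 (huge @L0)  [1 reads]
#3 VA=0x10361CD25 (r,kernel):
  L0 @0x1B[4] → 0x2D007  P=1,RW=1,US=1,PS=0
  L1 @0x2D[27] → 0x31007  P=1,RW=1,US=1,PS=0
  L2 @0x31[28] → 0x32007  P=1,RW=1,US=1,PS=0
  ⇒ phys 0x32D25  [3 reads]
#4 VA=0x916 (r,kernel):
  TLB hit vpn=0x0 → PA=0x2C916

Entries read for #3: 3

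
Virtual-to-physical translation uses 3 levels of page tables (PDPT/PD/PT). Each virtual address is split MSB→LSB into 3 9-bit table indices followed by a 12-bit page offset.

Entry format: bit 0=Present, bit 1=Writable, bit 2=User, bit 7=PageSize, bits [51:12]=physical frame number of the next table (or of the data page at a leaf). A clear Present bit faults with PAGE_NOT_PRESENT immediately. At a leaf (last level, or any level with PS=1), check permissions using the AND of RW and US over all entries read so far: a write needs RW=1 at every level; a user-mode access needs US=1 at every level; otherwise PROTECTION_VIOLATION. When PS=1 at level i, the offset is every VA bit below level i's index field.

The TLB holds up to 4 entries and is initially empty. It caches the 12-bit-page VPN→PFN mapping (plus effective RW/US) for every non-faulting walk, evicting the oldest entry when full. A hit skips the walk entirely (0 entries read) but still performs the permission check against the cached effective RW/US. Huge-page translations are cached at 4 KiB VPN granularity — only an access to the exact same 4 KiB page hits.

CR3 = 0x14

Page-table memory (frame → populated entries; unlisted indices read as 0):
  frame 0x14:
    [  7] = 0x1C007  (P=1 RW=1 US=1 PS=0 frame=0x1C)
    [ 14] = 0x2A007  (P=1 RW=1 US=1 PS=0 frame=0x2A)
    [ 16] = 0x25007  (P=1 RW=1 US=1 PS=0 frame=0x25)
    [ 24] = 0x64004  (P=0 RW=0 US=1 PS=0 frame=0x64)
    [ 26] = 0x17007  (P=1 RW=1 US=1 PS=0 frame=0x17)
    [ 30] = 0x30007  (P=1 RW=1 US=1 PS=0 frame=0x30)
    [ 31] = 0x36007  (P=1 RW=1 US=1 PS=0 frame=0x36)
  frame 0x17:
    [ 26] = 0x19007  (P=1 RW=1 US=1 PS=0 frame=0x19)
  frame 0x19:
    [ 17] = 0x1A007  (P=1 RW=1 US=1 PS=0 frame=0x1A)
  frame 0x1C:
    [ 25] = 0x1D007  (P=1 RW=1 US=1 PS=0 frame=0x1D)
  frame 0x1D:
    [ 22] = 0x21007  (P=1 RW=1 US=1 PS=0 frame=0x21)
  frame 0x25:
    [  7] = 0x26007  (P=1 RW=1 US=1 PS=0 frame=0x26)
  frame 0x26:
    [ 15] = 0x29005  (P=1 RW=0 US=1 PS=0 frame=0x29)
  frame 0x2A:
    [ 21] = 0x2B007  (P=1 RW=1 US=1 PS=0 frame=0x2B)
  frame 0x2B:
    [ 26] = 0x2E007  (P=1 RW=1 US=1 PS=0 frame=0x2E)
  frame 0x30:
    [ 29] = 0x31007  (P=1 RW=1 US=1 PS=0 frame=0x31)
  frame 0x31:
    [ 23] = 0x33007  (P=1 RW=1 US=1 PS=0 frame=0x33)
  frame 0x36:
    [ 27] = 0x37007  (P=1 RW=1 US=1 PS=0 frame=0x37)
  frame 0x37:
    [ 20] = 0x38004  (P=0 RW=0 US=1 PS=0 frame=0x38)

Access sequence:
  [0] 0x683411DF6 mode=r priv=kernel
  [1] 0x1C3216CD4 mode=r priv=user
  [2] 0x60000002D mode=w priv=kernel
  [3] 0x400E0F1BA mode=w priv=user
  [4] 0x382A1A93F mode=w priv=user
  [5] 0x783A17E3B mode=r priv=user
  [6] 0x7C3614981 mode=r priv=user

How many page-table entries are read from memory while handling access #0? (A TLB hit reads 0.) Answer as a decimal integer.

Per-access translation:
#0 VA=0x683411DF6 (r,kernel):
  L0: frame=0x14 idx=26 entry=0x17007 [P=1 RW=1 US=1 PS=0]
  L1: frame=0x17 idx=26 entry=0x19007 [P=1 RW=1 US=1 PS=0]
  L2: frame=0x19 idx=17 entry=0x1A007 [P=1 RW=1 US=1 PS=0]
  → PA=0x1ADF6  (3 entries read)
#1 VA=0x1C3216CD4 (r,user):
  L0: frame=0x14 idx=7 entry=0x1C007 [P=1 RW=1 US=1 PS=0]
  L1: frame=0x1C idx=25 entry=0x1D007 [P=1 RW=1 US=1 PS=0]
  L2: frame=0x1D idx=22 entry=0x21007 [P=1 RW=1 US=1 PS=0]
  → PA=0x21CD4  (3 entries read)
#2 VA=0x60000002D (w,kernel):
  L0: frame=0x14 idx=24 entry=0x64004 [P=0 RW=0 US=1 PS=0]
  ⇒ fault: PAGE_NOT_PRESENT  — 1 lookups
#3 VA=0x400E0F1BA (w,user):
  L0: frame=0x14 idx=16 entry=0x25007 [P=1 RW=1 US=1 PS=0]
  L1: frame=0x25 idx=7 entry=0x26007 [P=1 RW=1 US=1 PS=0]
  L2: frame=0x26 idx=15 entry=0x29005 [P=1 RW=0 US=1 PS=0]
  ⇒ fault: PROTECTION_VIOLATION  — 3 lookups
#4 VA=0x382A1A93F (w,user):
  L0: frame=0x14 idx=14 entry=0x2A007 [P=1 RW=1 US=1 PS=0]
  L1: frame=0x2A idx=21 entry=0x2B007 [P=1 RW=1 US=1 PS=0]
  L2: frame=0x2B idx=26 entry=0x2E007 [P=1 RW=1 US=1 PS=0]
  → PA=0x2E93F  (3 entries read)
#5 VA=0x783A17E3B (r,user):
  L0: frame=0x14 idx=30 entry=0x30007 [P=1 RW=1 US=1 PS=0]
  L1: frame=0x30 idx=29 entry=0x31007 [P=1 RW=1 US=1 PS=0]
  L2: frame=0x31 idx=23 entry=0x33007 [P=1 RW=1 US=1 PS=0]
  → PA=0x33E3B  (3 entries read)
#6 VA=0x7C3614981 (r,user):
  L0: frame=0x14 idx=31 entry=0x36007 [P=1 RW=1 US=1 PS=0]
  L1: frame=0x36 idx=27 entry=0x37007 [P=1 RW=1 US=1 PS=0]
  L2: frame=0x37 idx=20 entry=0x38004 [P=0 RW=0 US=1 PS=0]
  ⇒ fault: PAGE_NOT_PRESENT  — 3 lookups

Entries read for #0: 3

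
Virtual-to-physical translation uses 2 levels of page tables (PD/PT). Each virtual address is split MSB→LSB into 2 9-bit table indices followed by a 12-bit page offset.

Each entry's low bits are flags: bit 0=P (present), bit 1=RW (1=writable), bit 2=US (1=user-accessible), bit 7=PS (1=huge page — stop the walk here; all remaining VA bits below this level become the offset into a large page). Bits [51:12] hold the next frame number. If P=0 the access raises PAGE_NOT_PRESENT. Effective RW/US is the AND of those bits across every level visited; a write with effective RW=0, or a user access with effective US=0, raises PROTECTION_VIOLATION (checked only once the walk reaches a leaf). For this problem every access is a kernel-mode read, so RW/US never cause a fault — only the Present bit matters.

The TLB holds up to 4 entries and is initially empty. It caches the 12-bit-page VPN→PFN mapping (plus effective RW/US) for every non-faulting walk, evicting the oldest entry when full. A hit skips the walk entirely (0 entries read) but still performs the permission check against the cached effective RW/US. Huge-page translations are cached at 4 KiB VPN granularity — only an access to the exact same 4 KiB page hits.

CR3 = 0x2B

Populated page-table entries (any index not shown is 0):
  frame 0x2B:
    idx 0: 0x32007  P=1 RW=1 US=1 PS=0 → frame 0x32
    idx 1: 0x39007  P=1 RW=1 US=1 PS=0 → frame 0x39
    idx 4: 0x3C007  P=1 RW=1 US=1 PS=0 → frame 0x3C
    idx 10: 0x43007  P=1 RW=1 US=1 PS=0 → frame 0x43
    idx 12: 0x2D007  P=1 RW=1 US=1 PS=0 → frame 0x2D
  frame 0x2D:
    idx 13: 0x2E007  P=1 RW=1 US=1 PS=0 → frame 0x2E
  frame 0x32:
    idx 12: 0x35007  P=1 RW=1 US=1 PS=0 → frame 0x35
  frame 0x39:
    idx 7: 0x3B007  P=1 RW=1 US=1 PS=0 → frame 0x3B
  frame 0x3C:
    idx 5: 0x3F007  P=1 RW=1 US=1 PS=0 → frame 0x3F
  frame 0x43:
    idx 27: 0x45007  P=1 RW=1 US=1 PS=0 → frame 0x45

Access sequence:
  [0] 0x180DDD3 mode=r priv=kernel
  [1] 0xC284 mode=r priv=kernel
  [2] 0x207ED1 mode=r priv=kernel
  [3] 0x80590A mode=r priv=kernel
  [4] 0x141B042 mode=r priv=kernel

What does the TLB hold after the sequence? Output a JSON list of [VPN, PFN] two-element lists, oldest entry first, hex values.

Walk each access:
#0 VA=0x180DDD3 (r,kernel):
  [0] read 0x2B idx=12: raw=0x2D007 flags P=1 W=1 U=1 S=0
  [1] read 0x2D idx=13: raw=0x2E007 flags P=1 W=1 U=1 S=0
  ✓ 0x2EDD3  — 2 lookups
#1 VA=0xC284 (r,kernel):
  [0] read 0x2B idx=0: raw=0x32007 flags P=1 W=1 U=1 S=0
  [1] read 0x32 idx=12: raw=0x35007 flags P=1 W=1 U=1 S=0
  ✓ 0x35284  — 2 lookups
#2 VA=0x207ED1 (r,kernel):
  [0] read 0x2B idx=1: raw=0x39007 flags P=1 W=1 U=1 S=0
  [1] read 0x39 idx=7: raw=0x3B007 flags P=1 W=1 U=1 S=0
  ✓ 0x3BED1  — 2 lookups
#3 VA=0x80590A (r,kernel):
  [0] read 0x2B idx=4: raw=0x3C007 flags P=1 W=1 U=1 S=0
  [1] read 0x3C idx=5: raw=0x3F007 flags P=1 W=1 U=1 S=0
  ✓ 0x3F90A  — 2 lookups
#4 VA=0x141B042 (r,kernel):
  [0] read 0x2B idx=10: raw=0x43007 flags P=1 W=1 U=1 S=0
  [1] read 0x43 idx=27: raw=0x45007 flags P=1 W=1 U=1 S=0
  ✓ 0x45042  — 2 lookups

TLB: [["0xC", "0x35"], ["0x207", "0x3B"], ["0x805", "0x3F"], ["0x141B", "0x45"]]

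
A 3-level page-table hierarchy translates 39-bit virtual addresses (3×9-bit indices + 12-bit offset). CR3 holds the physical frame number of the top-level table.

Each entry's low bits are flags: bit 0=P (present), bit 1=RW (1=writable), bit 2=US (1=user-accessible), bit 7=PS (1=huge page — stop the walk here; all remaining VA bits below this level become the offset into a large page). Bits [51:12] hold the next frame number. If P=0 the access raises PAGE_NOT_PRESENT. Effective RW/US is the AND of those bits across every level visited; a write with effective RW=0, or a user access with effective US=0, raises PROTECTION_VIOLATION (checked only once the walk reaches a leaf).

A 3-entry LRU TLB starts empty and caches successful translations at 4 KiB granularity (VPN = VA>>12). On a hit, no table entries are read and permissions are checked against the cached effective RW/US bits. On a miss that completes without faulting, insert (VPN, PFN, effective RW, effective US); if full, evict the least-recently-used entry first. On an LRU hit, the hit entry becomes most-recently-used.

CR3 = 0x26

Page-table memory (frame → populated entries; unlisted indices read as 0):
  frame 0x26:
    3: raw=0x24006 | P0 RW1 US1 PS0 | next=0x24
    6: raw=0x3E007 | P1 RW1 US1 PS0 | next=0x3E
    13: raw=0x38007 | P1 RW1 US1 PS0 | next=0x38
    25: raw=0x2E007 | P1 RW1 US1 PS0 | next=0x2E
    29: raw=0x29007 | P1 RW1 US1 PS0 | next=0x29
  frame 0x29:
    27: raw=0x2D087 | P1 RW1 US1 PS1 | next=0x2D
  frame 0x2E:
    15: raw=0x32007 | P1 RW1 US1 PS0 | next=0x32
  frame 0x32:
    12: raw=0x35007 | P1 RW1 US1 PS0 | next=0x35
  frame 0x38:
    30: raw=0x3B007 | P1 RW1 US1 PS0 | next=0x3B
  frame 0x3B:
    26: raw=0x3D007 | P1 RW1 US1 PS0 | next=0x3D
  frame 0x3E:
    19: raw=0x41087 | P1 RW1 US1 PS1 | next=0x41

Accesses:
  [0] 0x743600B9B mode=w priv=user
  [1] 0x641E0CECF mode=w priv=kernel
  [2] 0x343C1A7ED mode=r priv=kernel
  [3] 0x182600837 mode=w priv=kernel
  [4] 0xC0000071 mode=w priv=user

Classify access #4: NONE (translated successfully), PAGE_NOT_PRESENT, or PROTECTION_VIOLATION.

Per-access translation:
#0 VA=0x743600B9B (w,user):
  [0] read 0x26 idx=29: raw=0x29007 flags P=1 W=1 U=1 S=0
  [1] read 0x29 idx=27: raw=0x2D087 flags P=1 W=1 U=1 S=1
  ⇒ phys 0x2DB9B (huge @L1)  [2 reads]
#1 VA=0x641E0CECF (w,kernel):
  [0] read 0x26 idx=25: raw=0x2E007 flags P=1 W=1 U=1 S=0
  [1] read 0x2E idx=15: raw=0x32007 flags P=1 W=1 U=1 S=0
  [2] read 0x32 idx=12: raw=0x35007 flags P=1 W=1 U=1 S=0
  ⇒ phys 0x35ECF  [3 reads]
#2 VA=0x343C1A7ED (r,kernel):
  [0] read 0x26 idx=13: raw=0x38007 flags P=1 W=1 U=1 S=0
  [1] read 0x38 idx=30: raw=0x3B007 flags P=1 W=1 U=1 S=0
  [2] read 0x3B idx=26: raw=0x3D007 flags P=1 W=1 U=1 S=0
  ⇒ phys 0x3D7ED  [3 reads]
#3 VA=0x182600837 (w,kernel):
  [0] read 0x26 idx=6: raw=0x3E007 flags P=1 W=1 U=1 S=0
  [1] read 0x3E idx=19: raw=0x41087 flags P=1 W=1 U=1 S=1
  ⇒ phys 0x41837 (huge @L1)  [2 reads]
#4 VA=0xC0000071 (w,user):
  [0] read 0x26 idx=3: raw=0x24006 flags P=0 W=1 U=1 S=0
  → PAGE_NOT_PRESENT  (1 entries read)

Access #4 fault: PAGE_NOT_PRESENT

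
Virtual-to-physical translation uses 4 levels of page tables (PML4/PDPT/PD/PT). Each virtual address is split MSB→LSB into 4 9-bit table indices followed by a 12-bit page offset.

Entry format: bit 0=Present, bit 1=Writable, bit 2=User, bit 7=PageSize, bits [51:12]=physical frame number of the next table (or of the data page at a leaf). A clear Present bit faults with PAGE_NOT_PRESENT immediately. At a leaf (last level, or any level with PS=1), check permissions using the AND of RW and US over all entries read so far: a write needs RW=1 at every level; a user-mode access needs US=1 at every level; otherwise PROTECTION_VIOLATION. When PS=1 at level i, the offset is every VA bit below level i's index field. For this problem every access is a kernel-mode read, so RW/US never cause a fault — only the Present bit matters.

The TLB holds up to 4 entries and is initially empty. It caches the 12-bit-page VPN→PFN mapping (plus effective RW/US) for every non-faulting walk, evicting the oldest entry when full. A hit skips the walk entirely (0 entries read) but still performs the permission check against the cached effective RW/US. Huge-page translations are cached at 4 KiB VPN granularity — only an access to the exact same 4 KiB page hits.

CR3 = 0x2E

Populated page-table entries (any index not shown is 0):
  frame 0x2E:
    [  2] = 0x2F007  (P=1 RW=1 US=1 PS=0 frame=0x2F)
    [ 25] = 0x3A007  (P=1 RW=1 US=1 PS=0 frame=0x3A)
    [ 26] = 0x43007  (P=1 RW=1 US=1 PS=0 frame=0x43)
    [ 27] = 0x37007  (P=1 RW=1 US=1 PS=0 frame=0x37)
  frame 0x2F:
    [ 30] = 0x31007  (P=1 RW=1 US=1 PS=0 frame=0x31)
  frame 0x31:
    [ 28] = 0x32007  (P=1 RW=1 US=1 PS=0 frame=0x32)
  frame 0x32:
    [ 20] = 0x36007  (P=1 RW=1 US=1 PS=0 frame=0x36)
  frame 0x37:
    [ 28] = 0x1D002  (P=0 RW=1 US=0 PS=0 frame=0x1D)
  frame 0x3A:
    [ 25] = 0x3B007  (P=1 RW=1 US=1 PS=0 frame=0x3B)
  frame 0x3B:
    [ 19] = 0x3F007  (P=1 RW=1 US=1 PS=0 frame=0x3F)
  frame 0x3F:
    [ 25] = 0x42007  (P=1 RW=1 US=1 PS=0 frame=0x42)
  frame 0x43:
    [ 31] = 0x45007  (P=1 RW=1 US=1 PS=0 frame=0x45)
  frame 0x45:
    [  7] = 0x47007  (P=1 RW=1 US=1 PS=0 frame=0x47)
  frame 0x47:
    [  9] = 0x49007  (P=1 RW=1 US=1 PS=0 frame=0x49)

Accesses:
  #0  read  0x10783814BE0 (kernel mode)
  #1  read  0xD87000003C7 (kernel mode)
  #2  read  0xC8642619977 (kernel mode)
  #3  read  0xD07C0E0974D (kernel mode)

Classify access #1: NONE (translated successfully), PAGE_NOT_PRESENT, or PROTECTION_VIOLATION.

Trace:
#0 VA=0x10783814BE0 (r,kernel):
  L0 @0x2E[2] → 0x2F007  P=1,RW=1,US=1,PS=0
  L1 @0x2F[30] → 0x31007  P=1,RW=1,US=1,PS=0
  L2 @0x31[28] → 0x32007  P=1,RW=1,US=1,PS=0
  L3 @0x32[20] → 0x36007  P=1,RW=1,US=1,PS=0
  → PA=0x36BE0  (4 entries read)
#1 VA=0xD87000003C7 (r,kernel):
  L0 @0x2E[27] → 0x37007  P=1,RW=1,US=1,PS=0
  L1 @0x37[28] → 0x1D002  P=0,RW=1,US=0,PS=0
  ⇒ fault: PAGE_NOT_PRESENT  — 2 lookups
#2 VA=0xC8642619977 (r,kernel):
  L0 @0x2E[25] → 0x3A007  P=1,RW=1,US=1,PS=0
  L1 @0x3A[25] → 0x3B007  P=1,RW=1,US=1,PS=0
  L2 @0x3B[19] → 0x3F007  P=1,RW=1,US=1,PS=0
  L3 @0x3F[25] → 0x42007  P=1,RW=1,US=1,PS=0
  → PA=0x42977  (4 entries read)
#3 VA=0xD07C0E0974D (r,kernel):
  L0 @0x2E[26] → 0x43007  P=1,RW=1,US=1,PS=0
  L1 @0x43[31] → 0x45007  P=1,RW=1,US=1,PS=0
  L2 @0x45[7] → 0x47007  P=1,RW=1,US=1,PS=0
  L3 @0x47[9] → 0x49007  P=1,RW=1,US=1,PS=0
  → PA=0x4974D  (4 entries read)

Access #1 fault: PAGE_NOT_PRESENT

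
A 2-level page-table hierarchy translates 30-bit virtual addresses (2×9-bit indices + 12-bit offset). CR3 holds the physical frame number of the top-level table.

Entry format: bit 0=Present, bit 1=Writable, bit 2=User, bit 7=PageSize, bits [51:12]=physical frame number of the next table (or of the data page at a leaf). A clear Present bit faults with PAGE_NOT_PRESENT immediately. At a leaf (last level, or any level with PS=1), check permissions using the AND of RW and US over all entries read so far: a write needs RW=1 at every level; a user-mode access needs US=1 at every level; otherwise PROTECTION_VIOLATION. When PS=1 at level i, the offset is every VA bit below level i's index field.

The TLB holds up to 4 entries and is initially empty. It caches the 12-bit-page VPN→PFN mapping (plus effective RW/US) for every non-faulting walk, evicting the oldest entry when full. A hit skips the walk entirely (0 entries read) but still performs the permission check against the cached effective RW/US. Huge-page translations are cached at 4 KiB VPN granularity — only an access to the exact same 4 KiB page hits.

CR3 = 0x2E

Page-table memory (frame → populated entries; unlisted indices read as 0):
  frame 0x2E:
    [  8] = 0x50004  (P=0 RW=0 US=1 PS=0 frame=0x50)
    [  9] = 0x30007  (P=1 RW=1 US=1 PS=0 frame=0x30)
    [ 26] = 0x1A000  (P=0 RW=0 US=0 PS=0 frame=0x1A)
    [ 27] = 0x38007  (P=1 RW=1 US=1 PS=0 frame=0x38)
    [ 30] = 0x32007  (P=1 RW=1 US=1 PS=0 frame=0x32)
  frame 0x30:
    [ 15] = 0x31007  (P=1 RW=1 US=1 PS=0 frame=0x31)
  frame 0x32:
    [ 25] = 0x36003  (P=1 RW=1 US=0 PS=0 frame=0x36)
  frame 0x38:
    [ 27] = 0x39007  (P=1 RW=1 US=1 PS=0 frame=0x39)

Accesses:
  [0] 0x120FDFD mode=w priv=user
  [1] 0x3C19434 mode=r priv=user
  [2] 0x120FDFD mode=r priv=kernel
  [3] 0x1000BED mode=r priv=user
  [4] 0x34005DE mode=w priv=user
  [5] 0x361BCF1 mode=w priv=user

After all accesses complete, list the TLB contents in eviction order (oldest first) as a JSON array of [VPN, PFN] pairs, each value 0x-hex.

Per-access translation:
#0 VA=0x120FDFD (w,user):
  L0 @0x2E[9] → 0x30007  P=1,RW=1,US=1,PS=0
  L1 @0x30[15] → 0x31007  P=1,RW=1,US=1,PS=0
  ⇒ phys 0x31DFD  [2 reads]
#1 VA=0x3C19434 (r,user):
  L0 @0x2E[30] → 0x32007  P=1,RW=1,US=1,PS=0
  L1 @0x32[25] → 0x36003  P=1,RW=1,US=0,PS=0
  ✗ PROTECTION_VIOLATION  [2 reads]
#2 VA=0x120FDFD (r,kernel):
  TLB hit vpn=0x120F → PA=0x31DFD
#3 VA=0x1000BED (r,user):
  L0 @0x2E[8] → 0x50004  P=0,RW=0,US=1,PS=0
  ✗ PAGE_NOT_PRESENT  [1 reads]
#4 VA=0x34005DE (w,user):
  L0 @0x2E[26] → 0x1A000  P=0,RW=0,US=0,PS=0
  ✗ PAGE_NOT_PRESENT  [1 reads]
#5 VA=0x361BCF1 (w,user):
  L0 @0x2E[27] → 0x38007  P=1,RW=1,US=1,PS=0
  L1 @0x38[27] → 0x39007  P=1,RW=1,US=1,PS=0
  ⇒ phys 0x39CF1  [2 reads]

TLB: [["0x120F", "0x31"], ["0x361B", "0x39"]]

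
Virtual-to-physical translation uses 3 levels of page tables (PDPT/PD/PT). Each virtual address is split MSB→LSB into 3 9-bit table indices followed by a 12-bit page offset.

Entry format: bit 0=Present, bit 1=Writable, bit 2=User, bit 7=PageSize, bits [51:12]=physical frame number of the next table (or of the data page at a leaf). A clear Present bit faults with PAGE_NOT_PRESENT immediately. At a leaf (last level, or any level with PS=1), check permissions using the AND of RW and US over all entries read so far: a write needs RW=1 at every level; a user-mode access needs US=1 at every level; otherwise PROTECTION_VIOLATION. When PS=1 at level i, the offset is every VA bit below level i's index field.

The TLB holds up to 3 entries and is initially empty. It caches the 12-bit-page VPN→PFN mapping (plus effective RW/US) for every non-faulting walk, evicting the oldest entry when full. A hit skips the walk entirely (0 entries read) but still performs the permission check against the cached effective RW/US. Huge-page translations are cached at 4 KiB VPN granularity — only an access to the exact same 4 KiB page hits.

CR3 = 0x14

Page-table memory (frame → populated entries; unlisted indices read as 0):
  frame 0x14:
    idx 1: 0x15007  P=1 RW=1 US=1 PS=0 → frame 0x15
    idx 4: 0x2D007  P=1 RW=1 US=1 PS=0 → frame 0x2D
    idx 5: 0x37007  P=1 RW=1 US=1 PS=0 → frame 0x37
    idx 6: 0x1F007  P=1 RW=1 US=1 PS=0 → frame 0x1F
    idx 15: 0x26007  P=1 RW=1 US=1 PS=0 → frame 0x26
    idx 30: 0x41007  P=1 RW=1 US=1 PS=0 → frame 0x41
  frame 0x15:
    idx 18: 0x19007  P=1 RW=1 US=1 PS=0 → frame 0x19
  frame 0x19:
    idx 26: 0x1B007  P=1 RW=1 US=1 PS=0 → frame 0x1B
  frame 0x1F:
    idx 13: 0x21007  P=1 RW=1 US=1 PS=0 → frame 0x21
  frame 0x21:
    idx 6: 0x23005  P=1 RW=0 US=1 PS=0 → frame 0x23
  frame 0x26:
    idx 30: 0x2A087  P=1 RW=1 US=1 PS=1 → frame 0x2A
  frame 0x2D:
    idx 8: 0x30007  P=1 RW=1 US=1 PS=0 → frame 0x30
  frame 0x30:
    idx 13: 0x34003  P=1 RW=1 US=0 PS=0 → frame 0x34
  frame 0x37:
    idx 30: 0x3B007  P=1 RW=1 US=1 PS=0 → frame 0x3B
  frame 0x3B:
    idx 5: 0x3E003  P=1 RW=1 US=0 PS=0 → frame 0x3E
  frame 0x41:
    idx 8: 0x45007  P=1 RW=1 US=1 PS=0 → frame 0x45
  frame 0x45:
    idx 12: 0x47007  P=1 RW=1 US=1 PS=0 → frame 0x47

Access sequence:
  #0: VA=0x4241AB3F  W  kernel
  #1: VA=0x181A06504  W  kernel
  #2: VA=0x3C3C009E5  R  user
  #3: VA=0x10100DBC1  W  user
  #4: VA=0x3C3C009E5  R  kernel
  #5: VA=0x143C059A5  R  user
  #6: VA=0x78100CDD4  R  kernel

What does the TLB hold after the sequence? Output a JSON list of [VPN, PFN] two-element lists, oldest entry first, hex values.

Trace:
#0 VA=0x4241AB3F (w,kernel):
  L0: frame=0x14 idx=1 entry=0x15007 [P=1 RW=1 US=1 PS=0]
  L1: frame=0x15 idx=18 entry=0x19007 [P=1 RW=1 US=1 PS=0]
  L2: frame=0x19 idx=26 entry=0x1B007 [P=1 RW=1 US=1 PS=0]
  ✓ 0x1BB3F  — 3 lookups
#1 VA=0x181A06504 (w,kernel):
  L0: frame=0x14 idx=6 entry=0x1F007 [P=1 RW=1 US=1 PS=0]
  L1: frame=0x1F idx=13 entry=0x21007 [P=1 RW=1 US=1 PS=0]
  L2: frame=0x21 idx=6 entry=0x23005 [P=1 RW=0 US=1 PS=0]
  → PROTECTION_VIOLATION  (3 entries read)
#2 VA=0x3C3C009E5 (r,user):
  L0: frame=0x14 idx=15 entry=0x26007 [P=1 RW=1 US=1 PS=0]
  L1: frame=0x26 idx=30 entry=0x2A087 [P=1 RW=1 US=1 PS=1]
  ✓ 0x2A9E5 (huge @L1)  — 2 lookups
#3 VA=0x10100DBC1 (w,user):
  L0: frame=0x14 idx=4 entry=0x2D007 [P=1 RW=1 US=1 PS=0]
  L1: frame=0x2D idx=8 entry=0x30007 [P=1 RW=1 US=1 PS=0]
  L2: frame=0x30 idx=13 entry=0x34003 [P=1 RW=1 US=0 PS=0]
  → PROTECTION_VIOLATION  (3 entries read)
#4 VA=0x3C3C009E5 (r,kernel):
  TLB hit vpn=0x3C3C00 → PA=0x2A9E5
#5 VA=0x143C059A5 (r,user):
  L0: frame=0x14 idx=5 entry=0x37007 [P=1 RW=1 US=1 PS=0]
  L1: frame=0x37 idx=30 entry=0x3B007 [P=1 RW=1 US=1 PS=0]
  L2: frame=0x3B idx=5 entry=0x3E003 [P=1 RW=1 US=0 PS=0]
  → PROTECTION_VIOLATION  (3 entries read)
#6 VA=0x78100CDD4 (r,kernel):
  L0: frame=0x14 idx=30 entry=0x41007 [P=1 RW=1 US=1 PS=0]
  L1: frame=0x41 idx=8 entry=0x45007 [P=1 RW=1 US=1 PS=0]
  L2: frame=0x45 idx=12 entry=0x47007 [P=1 RW=1 US=1 PS=0]
  ✓ 0x47DD4  — 3 lookups

TLB: [["0x4241A", "0x1B"], ["0x3C3C00", "0x2A"], ["0x78100C", "0x47"]]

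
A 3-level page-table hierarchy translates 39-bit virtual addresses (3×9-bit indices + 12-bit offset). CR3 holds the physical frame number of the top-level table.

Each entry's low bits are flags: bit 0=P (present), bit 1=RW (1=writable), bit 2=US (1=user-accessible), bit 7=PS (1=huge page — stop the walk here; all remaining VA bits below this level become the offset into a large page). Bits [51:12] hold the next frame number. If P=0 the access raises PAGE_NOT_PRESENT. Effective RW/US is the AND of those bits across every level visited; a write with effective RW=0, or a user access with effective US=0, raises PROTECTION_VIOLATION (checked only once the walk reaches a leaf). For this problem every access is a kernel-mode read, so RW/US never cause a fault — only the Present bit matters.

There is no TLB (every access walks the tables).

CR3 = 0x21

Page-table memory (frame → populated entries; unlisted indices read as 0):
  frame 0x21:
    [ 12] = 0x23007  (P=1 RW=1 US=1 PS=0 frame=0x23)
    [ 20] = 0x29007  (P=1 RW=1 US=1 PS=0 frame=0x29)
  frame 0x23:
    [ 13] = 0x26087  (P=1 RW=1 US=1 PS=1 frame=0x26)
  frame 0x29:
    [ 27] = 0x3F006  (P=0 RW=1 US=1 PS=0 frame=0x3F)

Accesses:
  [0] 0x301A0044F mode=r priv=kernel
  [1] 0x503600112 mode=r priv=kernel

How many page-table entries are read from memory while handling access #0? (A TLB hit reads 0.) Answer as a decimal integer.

Walk each access:
#0 VA=0x301A0044F (r,kernel):
  [0] read 0x21 idx=12: raw=0x23007 flags P=1 W=1 U=1 S=0
  [1] read 0x23 idx=13: raw=0x26087 flags P=1 W=1 U=1 S=1
  → PA=0x2644F (huge @L1)  (2 entries read)
#1 VA=0x503600112 (r,kernel):
  [0] read 0x21 idx=20: raw=0x29007 flags P=1 W=1 U=1 S=0
  [1] read 0x29 idx=27: raw=0x3F006 flags P=0 W=1 U=1 S=0
  ⇒ fault: PAGE_NOT_PRESENT  — 2 lookups

Entries read for #0: 2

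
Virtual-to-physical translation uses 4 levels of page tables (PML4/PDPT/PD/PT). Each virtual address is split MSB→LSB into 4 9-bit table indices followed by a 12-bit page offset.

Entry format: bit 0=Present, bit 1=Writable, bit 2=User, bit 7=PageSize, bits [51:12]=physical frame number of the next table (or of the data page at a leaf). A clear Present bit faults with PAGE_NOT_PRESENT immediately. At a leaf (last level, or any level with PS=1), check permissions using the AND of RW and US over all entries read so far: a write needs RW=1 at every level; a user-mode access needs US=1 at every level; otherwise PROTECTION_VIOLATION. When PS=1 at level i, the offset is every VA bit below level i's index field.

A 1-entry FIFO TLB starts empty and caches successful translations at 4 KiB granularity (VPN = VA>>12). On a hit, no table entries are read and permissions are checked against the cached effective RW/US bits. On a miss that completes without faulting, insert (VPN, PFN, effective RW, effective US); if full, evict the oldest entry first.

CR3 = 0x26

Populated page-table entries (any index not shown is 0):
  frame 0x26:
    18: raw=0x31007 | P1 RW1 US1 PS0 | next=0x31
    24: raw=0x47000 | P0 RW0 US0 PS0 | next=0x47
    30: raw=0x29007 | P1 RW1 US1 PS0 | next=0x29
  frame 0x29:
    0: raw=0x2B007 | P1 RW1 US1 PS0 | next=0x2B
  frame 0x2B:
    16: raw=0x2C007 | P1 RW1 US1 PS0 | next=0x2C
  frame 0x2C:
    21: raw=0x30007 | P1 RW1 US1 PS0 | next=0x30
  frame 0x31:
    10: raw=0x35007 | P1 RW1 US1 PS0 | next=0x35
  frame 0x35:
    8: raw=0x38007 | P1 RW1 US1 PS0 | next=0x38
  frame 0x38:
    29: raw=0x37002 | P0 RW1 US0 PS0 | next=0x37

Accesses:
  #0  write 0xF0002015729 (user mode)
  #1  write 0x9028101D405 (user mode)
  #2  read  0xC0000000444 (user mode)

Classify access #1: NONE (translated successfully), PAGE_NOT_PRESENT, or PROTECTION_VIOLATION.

Per-access translation:
#0 VA=0xF0002015729 (w,user):
  L0: frame=0x26 idx=30 entry=0x29007 [P=1 RW=1 US=1 PS=0]
  L1: frame=0x29 idx=0 entry=0x2B007 [P=1 RW=1 US=1 PS=0]
  L2: frame=0x2B idx=16 entry=0x2C007 [P=1 RW=1 US=1 PS=0]
  L3: frame=0x2C idx=21 entry=0x30007 [P=1 RW=1 US=1 PS=0]
  ⇒ phys 0x30729  [4 reads]
#1 VA=0x9028101D405 (w,user):
  L0: frame=0x26 idx=18 entry=0x31007 [P=1 RW=1 US=1 PS=0]
  L1: frame=0x31 idx=10 entry=0x35007 [P=1 RW=1 US=1 PS=0]
  L2: frame=0x35 idx=8 entry=0x38007 [P=1 RW=1 US=1 PS=0]
  L3: frame=0x38 idx=29 entry=0x37002 [P=0 RW=1 US=0 PS=0]
  ✗ PAGE_NOT_PRESENT  [4 reads]
#2 VA=0xC0000000444 (r,user):
  L0: frame=0x26 idx=24 entry=0x47000 [P=0 RW=0 US=0 PS=0]
  ✗ PAGE_NOT_PRESENT  [1 reads]

Access #1 fault: PAGE_NOT_PRESENT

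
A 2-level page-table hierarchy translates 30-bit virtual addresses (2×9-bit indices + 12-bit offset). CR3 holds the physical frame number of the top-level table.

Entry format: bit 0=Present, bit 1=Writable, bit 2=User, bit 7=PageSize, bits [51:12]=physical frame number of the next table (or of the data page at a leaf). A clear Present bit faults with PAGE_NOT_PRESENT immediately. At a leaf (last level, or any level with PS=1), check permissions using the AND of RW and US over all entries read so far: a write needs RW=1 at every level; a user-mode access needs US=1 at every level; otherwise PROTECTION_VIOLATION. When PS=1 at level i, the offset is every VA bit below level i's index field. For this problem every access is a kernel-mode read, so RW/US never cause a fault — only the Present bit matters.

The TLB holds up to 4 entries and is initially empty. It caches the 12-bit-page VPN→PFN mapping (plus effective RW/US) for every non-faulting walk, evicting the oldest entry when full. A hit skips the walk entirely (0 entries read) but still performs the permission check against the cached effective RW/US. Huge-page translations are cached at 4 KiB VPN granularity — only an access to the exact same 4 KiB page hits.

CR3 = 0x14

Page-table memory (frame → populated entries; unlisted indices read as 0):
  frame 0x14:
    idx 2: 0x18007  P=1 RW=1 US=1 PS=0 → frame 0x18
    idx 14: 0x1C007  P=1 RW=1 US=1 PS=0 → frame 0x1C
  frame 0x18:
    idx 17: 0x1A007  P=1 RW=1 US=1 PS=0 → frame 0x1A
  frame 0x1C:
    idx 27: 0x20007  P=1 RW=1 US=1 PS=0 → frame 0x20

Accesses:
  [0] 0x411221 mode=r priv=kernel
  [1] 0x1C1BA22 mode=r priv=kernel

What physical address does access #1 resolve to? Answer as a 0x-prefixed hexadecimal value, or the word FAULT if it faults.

Trace:
#0 VA=0x411221 (r,kernel):
  lvl0: tbl 0x14, slot 2 ⇒ 0x18007 (P1/RW1/US1/PS0)
  lvl1: tbl 0x18, slot 17 ⇒ 0x1A007 (P1/RW1/US1/PS0)
  ✓ 0x1A221  — 2 lookups
#1 VA=0x1C1BA22 (r,kernel):
  lvl0: tbl 0x14, slot 14 ⇒ 0x1C007 (P1/RW1/US1/PS0)
  lvl1: tbl 0x1C, slot 27 ⇒ 0x20007 (P1/RW1/US1/PS0)
  ✓ 0x20A22  — 2 lookups

Access #1 PA: 0x20A22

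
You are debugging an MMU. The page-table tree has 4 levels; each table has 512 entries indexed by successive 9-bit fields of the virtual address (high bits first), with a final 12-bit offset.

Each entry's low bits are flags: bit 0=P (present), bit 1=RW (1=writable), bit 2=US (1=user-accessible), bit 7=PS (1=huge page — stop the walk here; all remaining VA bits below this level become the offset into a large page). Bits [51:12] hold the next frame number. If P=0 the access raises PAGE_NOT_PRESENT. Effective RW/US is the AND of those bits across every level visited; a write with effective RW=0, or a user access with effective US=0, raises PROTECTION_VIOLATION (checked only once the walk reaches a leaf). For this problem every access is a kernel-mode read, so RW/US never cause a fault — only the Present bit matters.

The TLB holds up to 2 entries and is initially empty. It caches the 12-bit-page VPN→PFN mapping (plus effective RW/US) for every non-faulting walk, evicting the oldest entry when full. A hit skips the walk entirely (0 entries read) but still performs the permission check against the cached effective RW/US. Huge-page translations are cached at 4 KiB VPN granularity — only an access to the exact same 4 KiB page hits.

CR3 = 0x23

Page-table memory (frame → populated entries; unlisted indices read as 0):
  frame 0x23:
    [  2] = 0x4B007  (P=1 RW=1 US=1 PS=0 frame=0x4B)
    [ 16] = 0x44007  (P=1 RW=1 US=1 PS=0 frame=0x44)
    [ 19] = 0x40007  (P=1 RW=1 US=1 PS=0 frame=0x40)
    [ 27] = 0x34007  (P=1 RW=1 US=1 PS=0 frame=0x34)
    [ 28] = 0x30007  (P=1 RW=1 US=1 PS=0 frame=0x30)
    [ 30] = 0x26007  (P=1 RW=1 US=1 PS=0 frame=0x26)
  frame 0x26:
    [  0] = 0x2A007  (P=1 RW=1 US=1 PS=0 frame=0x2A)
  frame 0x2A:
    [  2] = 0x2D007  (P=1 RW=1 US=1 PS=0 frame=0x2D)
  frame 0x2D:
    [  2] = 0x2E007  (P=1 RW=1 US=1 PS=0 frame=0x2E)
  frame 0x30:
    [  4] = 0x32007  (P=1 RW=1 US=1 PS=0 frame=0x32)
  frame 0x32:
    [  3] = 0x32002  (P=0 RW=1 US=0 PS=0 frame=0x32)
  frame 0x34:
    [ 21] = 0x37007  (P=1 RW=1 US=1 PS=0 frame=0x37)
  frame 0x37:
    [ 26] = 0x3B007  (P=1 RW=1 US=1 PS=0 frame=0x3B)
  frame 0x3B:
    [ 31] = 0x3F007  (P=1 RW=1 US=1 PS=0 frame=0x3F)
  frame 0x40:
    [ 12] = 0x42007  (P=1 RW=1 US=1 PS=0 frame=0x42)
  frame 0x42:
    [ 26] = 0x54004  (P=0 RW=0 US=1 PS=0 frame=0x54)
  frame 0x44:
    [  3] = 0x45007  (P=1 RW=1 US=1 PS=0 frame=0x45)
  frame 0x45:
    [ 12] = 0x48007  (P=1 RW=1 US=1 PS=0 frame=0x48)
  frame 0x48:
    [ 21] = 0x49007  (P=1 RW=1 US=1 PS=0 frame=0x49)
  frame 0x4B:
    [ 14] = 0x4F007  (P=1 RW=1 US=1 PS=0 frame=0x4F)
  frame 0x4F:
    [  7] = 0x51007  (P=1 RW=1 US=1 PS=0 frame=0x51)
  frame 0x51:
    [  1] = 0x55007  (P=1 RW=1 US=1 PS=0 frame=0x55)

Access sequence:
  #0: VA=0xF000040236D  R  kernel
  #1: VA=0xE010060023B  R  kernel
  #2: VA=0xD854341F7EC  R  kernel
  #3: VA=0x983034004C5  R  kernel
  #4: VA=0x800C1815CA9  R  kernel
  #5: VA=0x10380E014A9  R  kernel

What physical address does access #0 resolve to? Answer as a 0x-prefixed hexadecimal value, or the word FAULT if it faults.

Walk each access:
#0 VA=0xF000040236D (r,kernel):
  [0] read 0x23 idx=30: raw=0x26007 flags P=1 W=1 U=1 S=0
  [1] read 0x26 idx=0: raw=0x2A007 flags P=1 W=1 U=1 S=0
  [2] read 0x2A idx=2: raw=0x2D007 flags P=1 W=1 U=1 S=0
  [3] read 0x2D idx=2: raw=0x2E007 flags P=1 W=1 U=1 S=0
  → PA=0x2E36D  (4 entries read)
#1 VA=0xE010060023B (r,kernel):
  [0] read 0x23 idx=28: raw=0x30007 flags P=1 W=1 U=1 S=0
  [1] read 0x30 idx=4: raw=0x32007 flags P=1 W=1 U=1 S=0
  [2] read 0x32 idx=3: raw=0x32002 flags P=0 W=1 U=0 S=0
  → PAGE_NOT_PRESENT  (3 entries read)
#2 VA=0xD854341F7EC (r,kernel):
  [0] read 0x23 idx=27: raw=0x34007 flags P=1 W=1 U=1 S=0
  [1] read 0x34 idx=21: raw=0x37007 flags P=1 W=1 U=1 S=0
  [2] read 0x37 idx=26: raw=0x3B007 flags P=1 W=1 U=1 S=0
  [3] read 0x3B idx=31: raw=0x3F007 flags P=1 W=1 U=1 S=0
  → PA=0x3F7EC  (4 entries read)
#3 VA=0x983034004C5 (r,kernel):
  [0] read 0x23 idx=19: raw=0x40007 flags P=1 W=1 U=1 S=0
  [1] read 0x40 idx=12: raw=0x42007 flags P=1 W=1 U=1 S=0
  [2] read 0x42 idx=26: raw=0x54004 flags P=0 W=0 U=1 S=0
  → PAGE_NOT_PRESENT  (3 entries read)
#4 VA=0x800C1815CA9 (r,kernel):
  [0] read 0x23 idx=16: raw=0x44007 flags P=1 W=1 U=1 S=0
  [1] read 0x44 idx=3: raw=0x45007 flags P=1 W=1 U=1 S=0
  [2] read 0x45 idx=12: raw=0x48007 flags P=1 W=1 U=1 S=0
  [3] read 0x48 idx=21: raw=0x49007 flags P=1 W=1 U=1 S=0
  → PA=0x49CA9  (4 entries read)
#5 VA=0x10380E014A9 (r,kernel):
  [0] read 0x23 idx=2: raw=0x4B007 flags P=1 W=1 U=1 S=0
  [1] read 0x4B idx=14: raw=0x4F007 flags P=1 W=1 U=1 S=0
  [2] read 0x4F idx=7: raw=0x51007 flags P=1 W=1 U=1 S=0
  [3] read 0x51 idx=1: raw=0x55007 flags P=1 W=1 U=1 S=0
  → PA=0x554A9  (4 entries read)

Access #0 PA: 0x2E36D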